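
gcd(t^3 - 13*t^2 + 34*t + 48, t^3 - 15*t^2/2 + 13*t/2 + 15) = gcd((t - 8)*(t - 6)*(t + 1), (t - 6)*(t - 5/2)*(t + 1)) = t^2 - 5*t - 6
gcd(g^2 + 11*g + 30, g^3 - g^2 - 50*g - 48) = g + 6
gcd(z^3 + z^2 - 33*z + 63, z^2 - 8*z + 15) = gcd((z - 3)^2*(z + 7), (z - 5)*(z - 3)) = z - 3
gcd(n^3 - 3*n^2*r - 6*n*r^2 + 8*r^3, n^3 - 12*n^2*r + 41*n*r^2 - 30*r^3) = -n + r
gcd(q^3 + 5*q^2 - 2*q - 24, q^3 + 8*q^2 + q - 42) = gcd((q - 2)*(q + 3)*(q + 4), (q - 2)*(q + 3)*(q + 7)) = q^2 + q - 6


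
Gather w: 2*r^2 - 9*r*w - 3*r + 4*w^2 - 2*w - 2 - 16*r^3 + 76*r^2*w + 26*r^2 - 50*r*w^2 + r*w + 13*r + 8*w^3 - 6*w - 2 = -16*r^3 + 28*r^2 + 10*r + 8*w^3 + w^2*(4 - 50*r) + w*(76*r^2 - 8*r - 8) - 4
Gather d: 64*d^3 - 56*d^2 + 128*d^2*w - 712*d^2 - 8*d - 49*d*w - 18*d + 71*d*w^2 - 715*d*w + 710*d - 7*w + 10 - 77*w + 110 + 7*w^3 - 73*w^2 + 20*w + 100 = 64*d^3 + d^2*(128*w - 768) + d*(71*w^2 - 764*w + 684) + 7*w^3 - 73*w^2 - 64*w + 220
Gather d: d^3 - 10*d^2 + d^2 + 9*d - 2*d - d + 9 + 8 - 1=d^3 - 9*d^2 + 6*d + 16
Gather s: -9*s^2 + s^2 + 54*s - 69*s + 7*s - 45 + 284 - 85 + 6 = -8*s^2 - 8*s + 160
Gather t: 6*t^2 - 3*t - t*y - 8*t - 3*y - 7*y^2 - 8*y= 6*t^2 + t*(-y - 11) - 7*y^2 - 11*y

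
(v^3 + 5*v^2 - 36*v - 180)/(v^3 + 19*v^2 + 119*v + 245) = (v^2 - 36)/(v^2 + 14*v + 49)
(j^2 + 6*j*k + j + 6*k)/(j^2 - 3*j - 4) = (j + 6*k)/(j - 4)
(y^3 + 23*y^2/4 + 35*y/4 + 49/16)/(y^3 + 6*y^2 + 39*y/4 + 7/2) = (y + 7/4)/(y + 2)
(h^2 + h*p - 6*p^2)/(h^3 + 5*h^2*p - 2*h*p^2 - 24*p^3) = 1/(h + 4*p)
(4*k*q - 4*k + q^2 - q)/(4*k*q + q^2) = (q - 1)/q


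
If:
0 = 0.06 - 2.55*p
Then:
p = 0.02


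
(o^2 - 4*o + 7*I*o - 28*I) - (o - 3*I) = o^2 - 5*o + 7*I*o - 25*I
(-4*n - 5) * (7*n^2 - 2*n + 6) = -28*n^3 - 27*n^2 - 14*n - 30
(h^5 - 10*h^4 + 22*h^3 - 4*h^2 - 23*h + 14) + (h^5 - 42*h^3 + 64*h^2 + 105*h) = 2*h^5 - 10*h^4 - 20*h^3 + 60*h^2 + 82*h + 14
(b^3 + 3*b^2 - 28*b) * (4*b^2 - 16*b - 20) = 4*b^5 - 4*b^4 - 180*b^3 + 388*b^2 + 560*b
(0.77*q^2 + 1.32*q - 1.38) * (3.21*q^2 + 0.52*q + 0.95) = 2.4717*q^4 + 4.6376*q^3 - 3.0119*q^2 + 0.5364*q - 1.311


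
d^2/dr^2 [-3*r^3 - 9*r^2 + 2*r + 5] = -18*r - 18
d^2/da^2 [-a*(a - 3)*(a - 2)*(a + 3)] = -12*a^2 + 12*a + 18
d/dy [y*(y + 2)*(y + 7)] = 3*y^2 + 18*y + 14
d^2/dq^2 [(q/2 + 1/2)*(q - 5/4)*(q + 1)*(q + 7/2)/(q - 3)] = (12*q^4 - 79*q^3 + 63*q^2 + 459*q - 55)/(4*(q^3 - 9*q^2 + 27*q - 27))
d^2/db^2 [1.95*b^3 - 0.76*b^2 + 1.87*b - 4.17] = 11.7*b - 1.52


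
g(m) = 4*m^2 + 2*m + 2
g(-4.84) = 86.02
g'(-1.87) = -12.96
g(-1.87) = 12.25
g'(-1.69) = -11.52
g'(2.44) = 21.52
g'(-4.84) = -36.72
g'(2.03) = 18.24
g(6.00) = 158.00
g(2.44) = 30.69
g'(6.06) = 50.48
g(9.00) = 344.00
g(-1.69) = 10.04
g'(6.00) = 50.00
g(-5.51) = 112.42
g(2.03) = 22.54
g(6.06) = 161.01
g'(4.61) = 38.88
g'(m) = 8*m + 2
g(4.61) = 96.23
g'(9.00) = 74.00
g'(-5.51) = -42.08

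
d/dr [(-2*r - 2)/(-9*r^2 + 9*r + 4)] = 2*(-9*r^2 - 18*r + 5)/(81*r^4 - 162*r^3 + 9*r^2 + 72*r + 16)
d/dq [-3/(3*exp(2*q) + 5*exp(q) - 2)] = (18*exp(q) + 15)*exp(q)/(3*exp(2*q) + 5*exp(q) - 2)^2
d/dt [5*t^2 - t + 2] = 10*t - 1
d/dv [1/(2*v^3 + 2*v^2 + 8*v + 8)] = (-3*v^2/2 - v - 2)/(v^3 + v^2 + 4*v + 4)^2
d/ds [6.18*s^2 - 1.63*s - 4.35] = 12.36*s - 1.63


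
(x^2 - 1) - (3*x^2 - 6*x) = -2*x^2 + 6*x - 1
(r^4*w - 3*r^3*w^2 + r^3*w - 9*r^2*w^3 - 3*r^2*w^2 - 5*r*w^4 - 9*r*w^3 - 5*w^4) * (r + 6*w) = r^5*w + 3*r^4*w^2 + r^4*w - 27*r^3*w^3 + 3*r^3*w^2 - 59*r^2*w^4 - 27*r^2*w^3 - 30*r*w^5 - 59*r*w^4 - 30*w^5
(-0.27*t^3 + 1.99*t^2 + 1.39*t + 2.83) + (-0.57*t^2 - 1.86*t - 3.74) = -0.27*t^3 + 1.42*t^2 - 0.47*t - 0.91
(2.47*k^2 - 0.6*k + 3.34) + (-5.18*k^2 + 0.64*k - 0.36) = -2.71*k^2 + 0.04*k + 2.98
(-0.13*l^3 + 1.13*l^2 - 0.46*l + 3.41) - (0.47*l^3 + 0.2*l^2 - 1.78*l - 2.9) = -0.6*l^3 + 0.93*l^2 + 1.32*l + 6.31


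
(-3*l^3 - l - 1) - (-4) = -3*l^3 - l + 3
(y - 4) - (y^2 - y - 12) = -y^2 + 2*y + 8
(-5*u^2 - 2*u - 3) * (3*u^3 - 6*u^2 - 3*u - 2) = -15*u^5 + 24*u^4 + 18*u^3 + 34*u^2 + 13*u + 6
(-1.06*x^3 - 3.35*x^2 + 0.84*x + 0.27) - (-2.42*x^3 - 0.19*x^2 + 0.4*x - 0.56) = 1.36*x^3 - 3.16*x^2 + 0.44*x + 0.83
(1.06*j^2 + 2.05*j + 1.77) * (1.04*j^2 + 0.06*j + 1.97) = 1.1024*j^4 + 2.1956*j^3 + 4.052*j^2 + 4.1447*j + 3.4869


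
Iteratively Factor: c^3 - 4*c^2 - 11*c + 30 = (c - 2)*(c^2 - 2*c - 15) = (c - 2)*(c + 3)*(c - 5)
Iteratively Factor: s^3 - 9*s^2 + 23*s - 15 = (s - 1)*(s^2 - 8*s + 15) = (s - 5)*(s - 1)*(s - 3)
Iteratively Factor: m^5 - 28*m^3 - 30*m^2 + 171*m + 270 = (m + 3)*(m^4 - 3*m^3 - 19*m^2 + 27*m + 90) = (m - 3)*(m + 3)*(m^3 - 19*m - 30) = (m - 5)*(m - 3)*(m + 3)*(m^2 + 5*m + 6) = (m - 5)*(m - 3)*(m + 2)*(m + 3)*(m + 3)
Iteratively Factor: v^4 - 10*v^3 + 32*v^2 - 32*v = (v)*(v^3 - 10*v^2 + 32*v - 32) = v*(v - 2)*(v^2 - 8*v + 16) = v*(v - 4)*(v - 2)*(v - 4)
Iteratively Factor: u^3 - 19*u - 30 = (u + 3)*(u^2 - 3*u - 10) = (u + 2)*(u + 3)*(u - 5)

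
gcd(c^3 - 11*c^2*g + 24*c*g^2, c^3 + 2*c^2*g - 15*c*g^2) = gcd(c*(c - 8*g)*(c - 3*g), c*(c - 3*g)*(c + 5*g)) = c^2 - 3*c*g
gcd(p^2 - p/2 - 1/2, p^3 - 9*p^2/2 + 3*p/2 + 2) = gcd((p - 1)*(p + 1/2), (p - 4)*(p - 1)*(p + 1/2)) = p^2 - p/2 - 1/2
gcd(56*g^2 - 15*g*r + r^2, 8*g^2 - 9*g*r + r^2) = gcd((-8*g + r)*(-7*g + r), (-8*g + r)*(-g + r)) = -8*g + r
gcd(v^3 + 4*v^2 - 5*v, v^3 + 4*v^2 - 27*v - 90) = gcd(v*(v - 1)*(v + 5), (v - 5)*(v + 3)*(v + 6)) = 1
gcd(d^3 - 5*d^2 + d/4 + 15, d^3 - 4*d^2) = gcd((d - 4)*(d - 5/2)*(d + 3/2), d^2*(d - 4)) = d - 4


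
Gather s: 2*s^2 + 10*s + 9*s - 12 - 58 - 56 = 2*s^2 + 19*s - 126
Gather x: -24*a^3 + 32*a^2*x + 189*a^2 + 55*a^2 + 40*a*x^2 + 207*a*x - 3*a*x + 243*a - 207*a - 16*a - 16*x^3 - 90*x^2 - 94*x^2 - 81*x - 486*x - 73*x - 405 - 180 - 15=-24*a^3 + 244*a^2 + 20*a - 16*x^3 + x^2*(40*a - 184) + x*(32*a^2 + 204*a - 640) - 600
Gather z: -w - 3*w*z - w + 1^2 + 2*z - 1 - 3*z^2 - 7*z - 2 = -2*w - 3*z^2 + z*(-3*w - 5) - 2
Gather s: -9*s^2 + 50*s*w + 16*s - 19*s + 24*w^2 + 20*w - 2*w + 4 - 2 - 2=-9*s^2 + s*(50*w - 3) + 24*w^2 + 18*w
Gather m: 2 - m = 2 - m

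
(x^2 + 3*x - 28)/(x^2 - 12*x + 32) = (x + 7)/(x - 8)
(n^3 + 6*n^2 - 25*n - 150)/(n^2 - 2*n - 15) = (n^2 + 11*n + 30)/(n + 3)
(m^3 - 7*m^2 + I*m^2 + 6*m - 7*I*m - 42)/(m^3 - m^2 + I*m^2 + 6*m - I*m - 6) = (m - 7)/(m - 1)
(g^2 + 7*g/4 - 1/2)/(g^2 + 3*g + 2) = (g - 1/4)/(g + 1)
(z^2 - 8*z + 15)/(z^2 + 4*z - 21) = (z - 5)/(z + 7)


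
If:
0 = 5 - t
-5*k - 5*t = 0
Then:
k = -5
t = 5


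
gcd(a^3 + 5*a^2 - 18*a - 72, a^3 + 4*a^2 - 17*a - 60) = a^2 - a - 12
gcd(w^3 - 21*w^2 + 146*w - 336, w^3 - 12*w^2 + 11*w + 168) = w^2 - 15*w + 56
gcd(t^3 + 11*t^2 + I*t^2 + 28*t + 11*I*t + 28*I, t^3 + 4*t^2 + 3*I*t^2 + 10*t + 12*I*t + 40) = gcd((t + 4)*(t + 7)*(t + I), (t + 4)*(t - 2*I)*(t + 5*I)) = t + 4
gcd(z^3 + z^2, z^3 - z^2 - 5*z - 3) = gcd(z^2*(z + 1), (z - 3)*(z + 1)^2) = z + 1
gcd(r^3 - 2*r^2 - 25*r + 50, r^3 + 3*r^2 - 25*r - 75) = r^2 - 25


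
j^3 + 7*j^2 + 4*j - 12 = (j - 1)*(j + 2)*(j + 6)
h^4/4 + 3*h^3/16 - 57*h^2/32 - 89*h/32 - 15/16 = (h/2 + 1/4)*(h/2 + 1)*(h - 3)*(h + 5/4)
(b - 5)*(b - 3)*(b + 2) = b^3 - 6*b^2 - b + 30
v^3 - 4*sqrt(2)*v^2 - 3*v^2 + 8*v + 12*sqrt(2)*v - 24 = (v - 3)*(v - 2*sqrt(2))^2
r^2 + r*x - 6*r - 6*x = (r - 6)*(r + x)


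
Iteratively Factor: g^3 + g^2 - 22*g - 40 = (g + 4)*(g^2 - 3*g - 10) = (g + 2)*(g + 4)*(g - 5)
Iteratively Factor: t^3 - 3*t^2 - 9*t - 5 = (t + 1)*(t^2 - 4*t - 5) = (t - 5)*(t + 1)*(t + 1)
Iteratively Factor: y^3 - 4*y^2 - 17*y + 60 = (y + 4)*(y^2 - 8*y + 15) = (y - 5)*(y + 4)*(y - 3)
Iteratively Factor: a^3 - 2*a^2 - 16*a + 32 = (a + 4)*(a^2 - 6*a + 8) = (a - 2)*(a + 4)*(a - 4)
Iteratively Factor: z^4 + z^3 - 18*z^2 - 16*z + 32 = (z + 4)*(z^3 - 3*z^2 - 6*z + 8) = (z - 1)*(z + 4)*(z^2 - 2*z - 8) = (z - 4)*(z - 1)*(z + 4)*(z + 2)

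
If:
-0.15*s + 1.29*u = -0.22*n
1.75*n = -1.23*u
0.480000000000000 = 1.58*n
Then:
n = 0.30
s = -3.27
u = -0.43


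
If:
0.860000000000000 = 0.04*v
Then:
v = 21.50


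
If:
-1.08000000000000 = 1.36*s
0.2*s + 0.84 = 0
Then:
No Solution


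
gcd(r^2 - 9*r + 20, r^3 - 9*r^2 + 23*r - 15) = r - 5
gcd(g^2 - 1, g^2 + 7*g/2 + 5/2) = g + 1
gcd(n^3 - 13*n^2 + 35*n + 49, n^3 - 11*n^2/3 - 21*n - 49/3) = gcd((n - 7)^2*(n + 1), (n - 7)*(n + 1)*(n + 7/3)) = n^2 - 6*n - 7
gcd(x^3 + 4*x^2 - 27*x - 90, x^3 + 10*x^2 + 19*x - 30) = x + 6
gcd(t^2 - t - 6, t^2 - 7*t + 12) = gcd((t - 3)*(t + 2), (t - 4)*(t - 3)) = t - 3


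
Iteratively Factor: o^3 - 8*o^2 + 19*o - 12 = (o - 1)*(o^2 - 7*o + 12) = (o - 4)*(o - 1)*(o - 3)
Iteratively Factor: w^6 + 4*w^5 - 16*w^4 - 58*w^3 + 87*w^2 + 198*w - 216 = (w - 1)*(w^5 + 5*w^4 - 11*w^3 - 69*w^2 + 18*w + 216) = (w - 3)*(w - 1)*(w^4 + 8*w^3 + 13*w^2 - 30*w - 72) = (w - 3)*(w - 2)*(w - 1)*(w^3 + 10*w^2 + 33*w + 36) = (w - 3)*(w - 2)*(w - 1)*(w + 3)*(w^2 + 7*w + 12) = (w - 3)*(w - 2)*(w - 1)*(w + 3)*(w + 4)*(w + 3)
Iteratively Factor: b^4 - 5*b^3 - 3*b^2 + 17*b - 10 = (b - 1)*(b^3 - 4*b^2 - 7*b + 10) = (b - 1)^2*(b^2 - 3*b - 10) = (b - 1)^2*(b + 2)*(b - 5)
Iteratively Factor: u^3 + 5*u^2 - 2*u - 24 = (u + 3)*(u^2 + 2*u - 8) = (u - 2)*(u + 3)*(u + 4)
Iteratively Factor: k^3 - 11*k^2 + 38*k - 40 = (k - 2)*(k^2 - 9*k + 20) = (k - 4)*(k - 2)*(k - 5)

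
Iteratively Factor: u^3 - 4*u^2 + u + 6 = (u - 2)*(u^2 - 2*u - 3) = (u - 2)*(u + 1)*(u - 3)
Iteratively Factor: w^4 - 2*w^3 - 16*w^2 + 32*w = (w + 4)*(w^3 - 6*w^2 + 8*w) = (w - 4)*(w + 4)*(w^2 - 2*w) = (w - 4)*(w - 2)*(w + 4)*(w)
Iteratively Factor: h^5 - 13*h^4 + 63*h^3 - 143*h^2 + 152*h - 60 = (h - 3)*(h^4 - 10*h^3 + 33*h^2 - 44*h + 20) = (h - 5)*(h - 3)*(h^3 - 5*h^2 + 8*h - 4) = (h - 5)*(h - 3)*(h - 1)*(h^2 - 4*h + 4) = (h - 5)*(h - 3)*(h - 2)*(h - 1)*(h - 2)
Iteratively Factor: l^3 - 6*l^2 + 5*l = (l - 5)*(l^2 - l) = l*(l - 5)*(l - 1)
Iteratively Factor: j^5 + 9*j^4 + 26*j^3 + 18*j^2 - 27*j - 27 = (j + 3)*(j^4 + 6*j^3 + 8*j^2 - 6*j - 9) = (j + 3)^2*(j^3 + 3*j^2 - j - 3) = (j + 3)^3*(j^2 - 1) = (j - 1)*(j + 3)^3*(j + 1)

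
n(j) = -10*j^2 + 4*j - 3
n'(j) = 4 - 20*j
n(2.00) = -35.00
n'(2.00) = -36.00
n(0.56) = -3.90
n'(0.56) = -7.20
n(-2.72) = -87.86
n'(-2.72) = 58.40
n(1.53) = -20.29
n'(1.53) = -26.60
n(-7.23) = -554.65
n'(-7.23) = 148.60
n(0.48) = -3.38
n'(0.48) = -5.60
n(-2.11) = -55.96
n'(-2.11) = 46.20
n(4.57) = -193.57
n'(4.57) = -87.40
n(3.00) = -81.00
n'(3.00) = -56.00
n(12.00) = -1395.00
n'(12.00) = -236.00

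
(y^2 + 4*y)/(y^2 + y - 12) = y/(y - 3)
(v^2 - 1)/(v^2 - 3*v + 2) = (v + 1)/(v - 2)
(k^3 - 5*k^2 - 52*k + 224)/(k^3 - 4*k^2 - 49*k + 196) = (k - 8)/(k - 7)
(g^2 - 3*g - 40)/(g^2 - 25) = (g - 8)/(g - 5)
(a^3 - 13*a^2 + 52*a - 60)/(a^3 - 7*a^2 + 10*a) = (a - 6)/a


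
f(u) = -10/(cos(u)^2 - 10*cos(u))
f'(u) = -10*(2*sin(u)*cos(u) - 10*sin(u))/(cos(u)^2 - 10*cos(u))^2 = 20*(5 - cos(u))*sin(u)/((cos(u) - 10)^2*cos(u)^2)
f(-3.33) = -0.93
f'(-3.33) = 0.19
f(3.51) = -0.98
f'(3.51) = -0.41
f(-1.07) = 2.19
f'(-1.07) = -3.80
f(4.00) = -1.44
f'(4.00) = -1.76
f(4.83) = 8.62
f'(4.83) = -72.12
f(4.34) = -2.65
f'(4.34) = -7.03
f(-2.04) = -2.12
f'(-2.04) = -4.35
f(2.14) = -1.76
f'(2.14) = 2.89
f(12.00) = 1.29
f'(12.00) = -0.75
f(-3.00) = -0.92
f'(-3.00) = -0.14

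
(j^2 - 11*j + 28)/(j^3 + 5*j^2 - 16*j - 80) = (j - 7)/(j^2 + 9*j + 20)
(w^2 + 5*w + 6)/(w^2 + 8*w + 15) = (w + 2)/(w + 5)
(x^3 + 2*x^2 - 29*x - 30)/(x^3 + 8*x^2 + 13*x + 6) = (x - 5)/(x + 1)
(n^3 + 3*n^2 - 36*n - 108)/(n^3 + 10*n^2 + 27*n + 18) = (n - 6)/(n + 1)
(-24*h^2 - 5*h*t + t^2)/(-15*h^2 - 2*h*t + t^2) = (-8*h + t)/(-5*h + t)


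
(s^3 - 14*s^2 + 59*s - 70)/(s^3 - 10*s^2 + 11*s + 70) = (s - 2)/(s + 2)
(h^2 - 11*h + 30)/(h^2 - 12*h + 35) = (h - 6)/(h - 7)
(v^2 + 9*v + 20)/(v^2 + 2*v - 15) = (v + 4)/(v - 3)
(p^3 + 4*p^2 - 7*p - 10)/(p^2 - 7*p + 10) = (p^2 + 6*p + 5)/(p - 5)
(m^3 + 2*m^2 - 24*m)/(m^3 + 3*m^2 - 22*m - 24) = m/(m + 1)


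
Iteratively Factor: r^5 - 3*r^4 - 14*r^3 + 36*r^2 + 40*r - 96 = (r - 2)*(r^4 - r^3 - 16*r^2 + 4*r + 48) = (r - 2)*(r + 2)*(r^3 - 3*r^2 - 10*r + 24) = (r - 4)*(r - 2)*(r + 2)*(r^2 + r - 6) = (r - 4)*(r - 2)*(r + 2)*(r + 3)*(r - 2)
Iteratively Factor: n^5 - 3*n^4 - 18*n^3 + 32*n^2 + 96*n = (n + 3)*(n^4 - 6*n^3 + 32*n) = (n + 2)*(n + 3)*(n^3 - 8*n^2 + 16*n) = n*(n + 2)*(n + 3)*(n^2 - 8*n + 16) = n*(n - 4)*(n + 2)*(n + 3)*(n - 4)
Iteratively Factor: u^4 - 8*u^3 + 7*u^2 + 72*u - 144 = (u - 4)*(u^3 - 4*u^2 - 9*u + 36) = (u - 4)*(u - 3)*(u^2 - u - 12) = (u - 4)^2*(u - 3)*(u + 3)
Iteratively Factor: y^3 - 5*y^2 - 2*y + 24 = (y - 3)*(y^2 - 2*y - 8) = (y - 3)*(y + 2)*(y - 4)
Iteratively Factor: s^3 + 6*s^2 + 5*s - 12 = (s + 4)*(s^2 + 2*s - 3) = (s + 3)*(s + 4)*(s - 1)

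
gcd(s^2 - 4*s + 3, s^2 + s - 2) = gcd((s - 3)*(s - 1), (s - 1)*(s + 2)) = s - 1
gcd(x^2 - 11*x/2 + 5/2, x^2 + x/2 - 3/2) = 1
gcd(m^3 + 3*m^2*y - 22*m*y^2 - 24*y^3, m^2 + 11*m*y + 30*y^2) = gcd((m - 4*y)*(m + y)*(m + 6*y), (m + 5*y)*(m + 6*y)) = m + 6*y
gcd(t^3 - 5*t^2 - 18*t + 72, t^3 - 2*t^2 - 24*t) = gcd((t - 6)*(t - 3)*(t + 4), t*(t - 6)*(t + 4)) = t^2 - 2*t - 24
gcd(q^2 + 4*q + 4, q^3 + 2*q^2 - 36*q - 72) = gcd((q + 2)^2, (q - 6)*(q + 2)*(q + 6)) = q + 2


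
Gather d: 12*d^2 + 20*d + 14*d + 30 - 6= 12*d^2 + 34*d + 24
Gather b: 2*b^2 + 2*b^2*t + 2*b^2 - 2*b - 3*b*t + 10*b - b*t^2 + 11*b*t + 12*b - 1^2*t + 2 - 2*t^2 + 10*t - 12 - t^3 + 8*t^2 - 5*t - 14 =b^2*(2*t + 4) + b*(-t^2 + 8*t + 20) - t^3 + 6*t^2 + 4*t - 24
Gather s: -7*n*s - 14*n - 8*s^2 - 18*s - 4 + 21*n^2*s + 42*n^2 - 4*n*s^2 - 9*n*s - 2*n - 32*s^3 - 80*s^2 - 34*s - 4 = 42*n^2 - 16*n - 32*s^3 + s^2*(-4*n - 88) + s*(21*n^2 - 16*n - 52) - 8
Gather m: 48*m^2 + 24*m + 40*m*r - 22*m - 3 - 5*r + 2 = 48*m^2 + m*(40*r + 2) - 5*r - 1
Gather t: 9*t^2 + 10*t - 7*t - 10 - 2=9*t^2 + 3*t - 12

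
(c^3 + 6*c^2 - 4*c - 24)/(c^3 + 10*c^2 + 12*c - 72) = (c + 2)/(c + 6)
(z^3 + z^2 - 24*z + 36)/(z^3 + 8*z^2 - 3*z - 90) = (z - 2)/(z + 5)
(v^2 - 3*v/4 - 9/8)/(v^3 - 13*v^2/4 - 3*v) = (v - 3/2)/(v*(v - 4))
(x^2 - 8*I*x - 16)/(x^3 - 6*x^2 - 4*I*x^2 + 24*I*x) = (x - 4*I)/(x*(x - 6))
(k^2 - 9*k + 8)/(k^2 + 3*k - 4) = (k - 8)/(k + 4)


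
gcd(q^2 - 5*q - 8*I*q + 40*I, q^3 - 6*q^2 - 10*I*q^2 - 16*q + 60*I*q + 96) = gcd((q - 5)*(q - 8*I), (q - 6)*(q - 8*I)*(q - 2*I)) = q - 8*I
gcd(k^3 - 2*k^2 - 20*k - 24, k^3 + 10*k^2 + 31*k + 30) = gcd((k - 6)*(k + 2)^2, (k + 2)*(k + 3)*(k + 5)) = k + 2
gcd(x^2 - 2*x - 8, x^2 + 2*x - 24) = x - 4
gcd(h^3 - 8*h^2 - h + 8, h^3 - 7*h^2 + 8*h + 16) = h + 1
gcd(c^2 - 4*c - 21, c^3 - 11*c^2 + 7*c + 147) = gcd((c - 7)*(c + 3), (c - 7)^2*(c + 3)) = c^2 - 4*c - 21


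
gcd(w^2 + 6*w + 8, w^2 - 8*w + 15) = 1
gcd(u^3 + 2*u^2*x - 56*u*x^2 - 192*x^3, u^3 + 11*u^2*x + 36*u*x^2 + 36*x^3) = u + 6*x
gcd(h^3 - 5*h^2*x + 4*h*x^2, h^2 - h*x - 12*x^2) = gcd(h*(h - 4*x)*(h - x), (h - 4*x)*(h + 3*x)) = -h + 4*x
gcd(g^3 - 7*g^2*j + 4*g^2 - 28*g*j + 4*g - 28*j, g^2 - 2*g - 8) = g + 2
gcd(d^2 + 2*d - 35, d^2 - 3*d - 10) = d - 5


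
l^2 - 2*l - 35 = (l - 7)*(l + 5)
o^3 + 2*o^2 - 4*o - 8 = (o - 2)*(o + 2)^2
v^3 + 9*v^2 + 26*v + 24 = (v + 2)*(v + 3)*(v + 4)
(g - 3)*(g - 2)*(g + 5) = g^3 - 19*g + 30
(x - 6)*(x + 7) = x^2 + x - 42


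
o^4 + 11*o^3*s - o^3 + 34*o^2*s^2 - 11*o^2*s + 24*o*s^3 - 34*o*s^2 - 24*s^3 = (o - 1)*(o + s)*(o + 4*s)*(o + 6*s)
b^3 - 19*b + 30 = (b - 3)*(b - 2)*(b + 5)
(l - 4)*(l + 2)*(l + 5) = l^3 + 3*l^2 - 18*l - 40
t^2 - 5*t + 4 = (t - 4)*(t - 1)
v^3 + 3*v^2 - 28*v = v*(v - 4)*(v + 7)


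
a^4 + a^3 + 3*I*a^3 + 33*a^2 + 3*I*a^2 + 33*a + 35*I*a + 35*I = (a - 5*I)*(a + 7*I)*(-I*a + 1)*(I*a + I)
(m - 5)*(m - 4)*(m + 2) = m^3 - 7*m^2 + 2*m + 40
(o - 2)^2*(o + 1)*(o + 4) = o^4 + o^3 - 12*o^2 + 4*o + 16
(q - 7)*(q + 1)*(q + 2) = q^3 - 4*q^2 - 19*q - 14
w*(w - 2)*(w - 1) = w^3 - 3*w^2 + 2*w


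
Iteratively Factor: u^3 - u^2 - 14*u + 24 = (u + 4)*(u^2 - 5*u + 6) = (u - 2)*(u + 4)*(u - 3)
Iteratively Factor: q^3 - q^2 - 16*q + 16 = (q + 4)*(q^2 - 5*q + 4) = (q - 4)*(q + 4)*(q - 1)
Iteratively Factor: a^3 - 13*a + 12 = (a - 3)*(a^2 + 3*a - 4) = (a - 3)*(a - 1)*(a + 4)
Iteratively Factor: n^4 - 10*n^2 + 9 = (n - 3)*(n^3 + 3*n^2 - n - 3) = (n - 3)*(n + 3)*(n^2 - 1) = (n - 3)*(n + 1)*(n + 3)*(n - 1)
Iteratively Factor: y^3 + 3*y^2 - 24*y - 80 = (y + 4)*(y^2 - y - 20) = (y - 5)*(y + 4)*(y + 4)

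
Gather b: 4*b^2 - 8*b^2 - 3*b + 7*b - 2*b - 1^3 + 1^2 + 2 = -4*b^2 + 2*b + 2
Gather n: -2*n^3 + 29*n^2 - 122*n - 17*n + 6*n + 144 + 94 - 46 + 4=-2*n^3 + 29*n^2 - 133*n + 196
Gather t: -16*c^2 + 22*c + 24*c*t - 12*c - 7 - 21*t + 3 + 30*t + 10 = -16*c^2 + 10*c + t*(24*c + 9) + 6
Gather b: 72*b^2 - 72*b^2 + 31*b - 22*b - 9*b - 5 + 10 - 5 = 0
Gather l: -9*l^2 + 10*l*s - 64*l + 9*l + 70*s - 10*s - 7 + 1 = -9*l^2 + l*(10*s - 55) + 60*s - 6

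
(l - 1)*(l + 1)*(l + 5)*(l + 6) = l^4 + 11*l^3 + 29*l^2 - 11*l - 30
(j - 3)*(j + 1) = j^2 - 2*j - 3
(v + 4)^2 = v^2 + 8*v + 16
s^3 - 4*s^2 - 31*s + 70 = (s - 7)*(s - 2)*(s + 5)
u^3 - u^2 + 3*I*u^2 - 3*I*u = u*(u - 1)*(u + 3*I)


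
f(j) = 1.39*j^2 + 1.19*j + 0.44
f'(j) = 2.78*j + 1.19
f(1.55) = 5.62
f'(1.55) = 5.50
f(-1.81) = 2.84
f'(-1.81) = -3.84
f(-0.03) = 0.41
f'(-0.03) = 1.11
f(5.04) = 41.75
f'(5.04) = 15.20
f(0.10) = 0.57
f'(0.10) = 1.47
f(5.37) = 46.91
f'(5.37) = 16.12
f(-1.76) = 2.65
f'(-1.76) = -3.70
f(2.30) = 10.53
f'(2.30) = 7.58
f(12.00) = 214.88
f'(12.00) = 34.55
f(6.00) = 57.62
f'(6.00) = 17.87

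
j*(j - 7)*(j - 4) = j^3 - 11*j^2 + 28*j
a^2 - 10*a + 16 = (a - 8)*(a - 2)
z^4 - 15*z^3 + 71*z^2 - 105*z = z*(z - 7)*(z - 5)*(z - 3)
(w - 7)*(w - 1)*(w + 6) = w^3 - 2*w^2 - 41*w + 42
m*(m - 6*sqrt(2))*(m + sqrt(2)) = m^3 - 5*sqrt(2)*m^2 - 12*m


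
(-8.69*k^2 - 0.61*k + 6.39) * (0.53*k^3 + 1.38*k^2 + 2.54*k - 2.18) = -4.6057*k^5 - 12.3155*k^4 - 19.5277*k^3 + 26.213*k^2 + 17.5604*k - 13.9302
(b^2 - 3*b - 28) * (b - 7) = b^3 - 10*b^2 - 7*b + 196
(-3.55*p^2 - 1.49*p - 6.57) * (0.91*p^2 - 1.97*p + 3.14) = -3.2305*p^4 + 5.6376*p^3 - 14.1904*p^2 + 8.2643*p - 20.6298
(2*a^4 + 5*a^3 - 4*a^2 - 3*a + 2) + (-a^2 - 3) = 2*a^4 + 5*a^3 - 5*a^2 - 3*a - 1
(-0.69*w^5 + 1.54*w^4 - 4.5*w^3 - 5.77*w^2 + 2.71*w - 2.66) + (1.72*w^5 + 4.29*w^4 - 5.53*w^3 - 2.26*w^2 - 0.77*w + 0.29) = 1.03*w^5 + 5.83*w^4 - 10.03*w^3 - 8.03*w^2 + 1.94*w - 2.37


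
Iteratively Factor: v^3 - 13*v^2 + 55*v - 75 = (v - 5)*(v^2 - 8*v + 15) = (v - 5)^2*(v - 3)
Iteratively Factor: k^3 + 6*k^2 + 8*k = (k + 2)*(k^2 + 4*k) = k*(k + 2)*(k + 4)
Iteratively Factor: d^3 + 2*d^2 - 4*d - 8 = (d + 2)*(d^2 - 4) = (d + 2)^2*(d - 2)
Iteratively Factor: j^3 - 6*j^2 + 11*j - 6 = (j - 1)*(j^2 - 5*j + 6) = (j - 3)*(j - 1)*(j - 2)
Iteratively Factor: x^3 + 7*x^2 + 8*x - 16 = (x + 4)*(x^2 + 3*x - 4) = (x + 4)^2*(x - 1)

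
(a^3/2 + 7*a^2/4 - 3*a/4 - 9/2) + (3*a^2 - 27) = a^3/2 + 19*a^2/4 - 3*a/4 - 63/2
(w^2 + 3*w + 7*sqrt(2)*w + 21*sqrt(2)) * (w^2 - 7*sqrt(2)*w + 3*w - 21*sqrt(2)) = w^4 + 6*w^3 - 89*w^2 - 588*w - 882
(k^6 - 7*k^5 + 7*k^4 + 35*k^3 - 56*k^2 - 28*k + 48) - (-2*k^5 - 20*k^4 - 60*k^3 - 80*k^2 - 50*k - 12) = k^6 - 5*k^5 + 27*k^4 + 95*k^3 + 24*k^2 + 22*k + 60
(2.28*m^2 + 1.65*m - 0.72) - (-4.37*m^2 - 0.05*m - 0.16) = 6.65*m^2 + 1.7*m - 0.56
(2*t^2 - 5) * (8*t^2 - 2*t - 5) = 16*t^4 - 4*t^3 - 50*t^2 + 10*t + 25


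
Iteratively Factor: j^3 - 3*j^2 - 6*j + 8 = (j + 2)*(j^2 - 5*j + 4) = (j - 1)*(j + 2)*(j - 4)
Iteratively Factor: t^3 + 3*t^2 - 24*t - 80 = (t + 4)*(t^2 - t - 20) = (t - 5)*(t + 4)*(t + 4)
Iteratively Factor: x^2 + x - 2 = (x + 2)*(x - 1)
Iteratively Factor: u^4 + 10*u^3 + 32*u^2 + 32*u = (u + 2)*(u^3 + 8*u^2 + 16*u) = (u + 2)*(u + 4)*(u^2 + 4*u) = (u + 2)*(u + 4)^2*(u)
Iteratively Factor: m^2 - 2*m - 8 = (m - 4)*(m + 2)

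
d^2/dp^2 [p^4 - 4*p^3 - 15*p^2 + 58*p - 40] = 12*p^2 - 24*p - 30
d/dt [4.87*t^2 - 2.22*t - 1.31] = 9.74*t - 2.22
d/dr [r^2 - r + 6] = 2*r - 1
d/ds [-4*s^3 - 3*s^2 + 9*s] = -12*s^2 - 6*s + 9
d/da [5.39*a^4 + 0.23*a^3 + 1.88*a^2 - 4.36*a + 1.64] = 21.56*a^3 + 0.69*a^2 + 3.76*a - 4.36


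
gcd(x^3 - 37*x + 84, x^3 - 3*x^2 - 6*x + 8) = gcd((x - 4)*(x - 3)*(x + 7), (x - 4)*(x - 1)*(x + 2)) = x - 4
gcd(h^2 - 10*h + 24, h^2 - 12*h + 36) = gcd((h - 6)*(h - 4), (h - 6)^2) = h - 6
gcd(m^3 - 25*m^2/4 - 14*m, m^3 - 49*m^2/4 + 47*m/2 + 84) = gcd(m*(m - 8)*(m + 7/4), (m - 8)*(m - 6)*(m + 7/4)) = m^2 - 25*m/4 - 14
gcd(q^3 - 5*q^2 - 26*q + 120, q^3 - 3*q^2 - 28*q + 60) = q^2 - q - 30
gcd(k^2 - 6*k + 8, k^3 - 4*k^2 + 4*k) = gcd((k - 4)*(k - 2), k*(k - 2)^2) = k - 2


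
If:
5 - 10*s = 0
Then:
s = 1/2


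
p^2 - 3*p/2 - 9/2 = (p - 3)*(p + 3/2)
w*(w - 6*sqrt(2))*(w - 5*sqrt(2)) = w^3 - 11*sqrt(2)*w^2 + 60*w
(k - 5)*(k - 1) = k^2 - 6*k + 5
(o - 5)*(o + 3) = o^2 - 2*o - 15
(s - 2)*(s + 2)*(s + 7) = s^3 + 7*s^2 - 4*s - 28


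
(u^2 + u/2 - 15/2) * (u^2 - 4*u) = u^4 - 7*u^3/2 - 19*u^2/2 + 30*u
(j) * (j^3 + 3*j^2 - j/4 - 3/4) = j^4 + 3*j^3 - j^2/4 - 3*j/4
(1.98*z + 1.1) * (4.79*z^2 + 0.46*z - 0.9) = 9.4842*z^3 + 6.1798*z^2 - 1.276*z - 0.99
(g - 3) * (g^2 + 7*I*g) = g^3 - 3*g^2 + 7*I*g^2 - 21*I*g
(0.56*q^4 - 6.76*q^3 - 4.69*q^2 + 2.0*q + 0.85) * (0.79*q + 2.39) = 0.4424*q^5 - 4.002*q^4 - 19.8615*q^3 - 9.6291*q^2 + 5.4515*q + 2.0315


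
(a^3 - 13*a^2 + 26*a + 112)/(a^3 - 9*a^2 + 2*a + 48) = (a - 7)/(a - 3)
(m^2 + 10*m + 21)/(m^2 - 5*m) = (m^2 + 10*m + 21)/(m*(m - 5))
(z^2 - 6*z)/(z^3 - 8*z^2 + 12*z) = 1/(z - 2)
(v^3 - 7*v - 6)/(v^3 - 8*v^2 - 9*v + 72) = (v^2 + 3*v + 2)/(v^2 - 5*v - 24)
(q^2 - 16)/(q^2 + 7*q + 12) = (q - 4)/(q + 3)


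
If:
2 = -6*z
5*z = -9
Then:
No Solution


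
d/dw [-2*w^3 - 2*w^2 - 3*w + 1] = -6*w^2 - 4*w - 3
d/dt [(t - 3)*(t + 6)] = 2*t + 3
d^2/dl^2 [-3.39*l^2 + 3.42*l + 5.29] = -6.78000000000000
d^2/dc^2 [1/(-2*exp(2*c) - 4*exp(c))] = (-4*(exp(c) + 1)^2 + (exp(c) + 2)*(2*exp(c) + 1))*exp(-c)/(exp(c) + 2)^3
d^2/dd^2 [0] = 0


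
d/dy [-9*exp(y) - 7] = -9*exp(y)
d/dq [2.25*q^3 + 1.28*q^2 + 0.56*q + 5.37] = 6.75*q^2 + 2.56*q + 0.56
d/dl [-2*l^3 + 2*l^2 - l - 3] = -6*l^2 + 4*l - 1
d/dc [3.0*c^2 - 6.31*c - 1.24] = 6.0*c - 6.31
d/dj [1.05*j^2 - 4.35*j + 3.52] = 2.1*j - 4.35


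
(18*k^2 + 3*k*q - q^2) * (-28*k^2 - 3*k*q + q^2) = -504*k^4 - 138*k^3*q + 37*k^2*q^2 + 6*k*q^3 - q^4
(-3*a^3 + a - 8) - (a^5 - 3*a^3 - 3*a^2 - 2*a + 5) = -a^5 + 3*a^2 + 3*a - 13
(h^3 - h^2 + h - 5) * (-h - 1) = -h^4 + 4*h + 5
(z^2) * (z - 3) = z^3 - 3*z^2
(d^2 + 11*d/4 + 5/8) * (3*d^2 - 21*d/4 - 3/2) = 3*d^4 + 3*d^3 - 225*d^2/16 - 237*d/32 - 15/16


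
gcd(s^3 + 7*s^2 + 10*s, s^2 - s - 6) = s + 2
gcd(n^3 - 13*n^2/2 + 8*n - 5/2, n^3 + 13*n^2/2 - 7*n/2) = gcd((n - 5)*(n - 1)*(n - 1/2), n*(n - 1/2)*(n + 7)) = n - 1/2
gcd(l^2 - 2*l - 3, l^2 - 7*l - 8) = l + 1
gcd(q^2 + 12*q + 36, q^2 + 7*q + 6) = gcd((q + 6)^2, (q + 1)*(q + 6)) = q + 6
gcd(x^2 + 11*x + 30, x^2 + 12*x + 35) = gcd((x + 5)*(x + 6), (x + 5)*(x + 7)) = x + 5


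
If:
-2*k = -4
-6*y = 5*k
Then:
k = 2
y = -5/3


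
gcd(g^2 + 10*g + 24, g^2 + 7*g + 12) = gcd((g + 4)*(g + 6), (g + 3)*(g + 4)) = g + 4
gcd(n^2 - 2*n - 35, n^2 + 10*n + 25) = n + 5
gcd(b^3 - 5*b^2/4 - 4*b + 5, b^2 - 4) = b^2 - 4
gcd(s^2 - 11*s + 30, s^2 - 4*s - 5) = s - 5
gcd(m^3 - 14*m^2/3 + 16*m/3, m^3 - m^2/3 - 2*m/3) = m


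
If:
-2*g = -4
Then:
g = 2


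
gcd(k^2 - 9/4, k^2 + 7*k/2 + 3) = k + 3/2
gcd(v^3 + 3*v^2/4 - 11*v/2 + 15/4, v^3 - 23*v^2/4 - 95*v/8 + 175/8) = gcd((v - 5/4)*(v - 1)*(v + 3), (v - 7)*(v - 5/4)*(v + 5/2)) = v - 5/4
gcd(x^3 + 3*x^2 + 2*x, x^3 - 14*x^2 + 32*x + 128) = x + 2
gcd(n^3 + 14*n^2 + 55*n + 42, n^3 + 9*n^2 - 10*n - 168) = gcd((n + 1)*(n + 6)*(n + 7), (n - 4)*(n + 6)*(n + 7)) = n^2 + 13*n + 42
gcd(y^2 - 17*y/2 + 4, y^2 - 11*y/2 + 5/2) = y - 1/2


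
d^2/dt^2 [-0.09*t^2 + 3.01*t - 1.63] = -0.180000000000000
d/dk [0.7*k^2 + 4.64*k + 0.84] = 1.4*k + 4.64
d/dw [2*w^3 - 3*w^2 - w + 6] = 6*w^2 - 6*w - 1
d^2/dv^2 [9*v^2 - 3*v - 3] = 18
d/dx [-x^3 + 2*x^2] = x*(4 - 3*x)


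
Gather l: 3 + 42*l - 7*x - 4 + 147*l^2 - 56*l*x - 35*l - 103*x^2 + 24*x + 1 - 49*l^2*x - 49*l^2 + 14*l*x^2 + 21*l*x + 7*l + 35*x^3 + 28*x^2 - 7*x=l^2*(98 - 49*x) + l*(14*x^2 - 35*x + 14) + 35*x^3 - 75*x^2 + 10*x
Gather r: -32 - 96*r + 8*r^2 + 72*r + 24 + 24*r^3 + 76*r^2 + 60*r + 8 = 24*r^3 + 84*r^2 + 36*r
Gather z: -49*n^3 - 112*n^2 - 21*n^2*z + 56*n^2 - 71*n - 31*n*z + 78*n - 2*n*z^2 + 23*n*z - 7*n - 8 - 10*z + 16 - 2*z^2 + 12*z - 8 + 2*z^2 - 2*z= -49*n^3 - 56*n^2 - 2*n*z^2 + z*(-21*n^2 - 8*n)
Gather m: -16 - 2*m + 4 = -2*m - 12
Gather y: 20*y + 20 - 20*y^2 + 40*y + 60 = -20*y^2 + 60*y + 80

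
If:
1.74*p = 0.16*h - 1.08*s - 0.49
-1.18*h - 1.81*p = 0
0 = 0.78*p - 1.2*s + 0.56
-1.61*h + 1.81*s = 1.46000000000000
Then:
No Solution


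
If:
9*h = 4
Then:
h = 4/9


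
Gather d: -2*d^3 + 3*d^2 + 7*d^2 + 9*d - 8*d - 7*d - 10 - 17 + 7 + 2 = -2*d^3 + 10*d^2 - 6*d - 18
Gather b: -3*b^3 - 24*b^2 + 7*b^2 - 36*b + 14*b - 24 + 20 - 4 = -3*b^3 - 17*b^2 - 22*b - 8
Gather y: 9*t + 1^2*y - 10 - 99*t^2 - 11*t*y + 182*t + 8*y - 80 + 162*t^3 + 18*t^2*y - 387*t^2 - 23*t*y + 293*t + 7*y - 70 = 162*t^3 - 486*t^2 + 484*t + y*(18*t^2 - 34*t + 16) - 160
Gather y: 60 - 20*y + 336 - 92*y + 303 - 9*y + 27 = 726 - 121*y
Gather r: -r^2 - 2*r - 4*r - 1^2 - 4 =-r^2 - 6*r - 5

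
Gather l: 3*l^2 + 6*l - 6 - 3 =3*l^2 + 6*l - 9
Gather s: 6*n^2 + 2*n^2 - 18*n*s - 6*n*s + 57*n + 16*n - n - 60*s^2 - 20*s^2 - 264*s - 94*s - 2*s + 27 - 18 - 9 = 8*n^2 + 72*n - 80*s^2 + s*(-24*n - 360)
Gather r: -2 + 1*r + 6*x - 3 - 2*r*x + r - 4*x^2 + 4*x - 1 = r*(2 - 2*x) - 4*x^2 + 10*x - 6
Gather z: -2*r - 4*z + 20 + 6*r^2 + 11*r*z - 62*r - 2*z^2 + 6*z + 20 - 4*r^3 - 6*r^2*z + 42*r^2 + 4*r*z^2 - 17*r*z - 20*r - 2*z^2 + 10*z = -4*r^3 + 48*r^2 - 84*r + z^2*(4*r - 4) + z*(-6*r^2 - 6*r + 12) + 40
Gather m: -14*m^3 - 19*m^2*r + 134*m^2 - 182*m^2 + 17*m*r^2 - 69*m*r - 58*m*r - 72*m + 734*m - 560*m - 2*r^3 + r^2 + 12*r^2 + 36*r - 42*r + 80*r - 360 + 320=-14*m^3 + m^2*(-19*r - 48) + m*(17*r^2 - 127*r + 102) - 2*r^3 + 13*r^2 + 74*r - 40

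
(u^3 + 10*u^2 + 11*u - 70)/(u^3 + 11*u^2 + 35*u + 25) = (u^2 + 5*u - 14)/(u^2 + 6*u + 5)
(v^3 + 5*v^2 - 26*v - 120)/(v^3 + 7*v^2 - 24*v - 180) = (v + 4)/(v + 6)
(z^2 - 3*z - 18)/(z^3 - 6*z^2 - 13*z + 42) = (z - 6)/(z^2 - 9*z + 14)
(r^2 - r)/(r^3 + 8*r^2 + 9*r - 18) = r/(r^2 + 9*r + 18)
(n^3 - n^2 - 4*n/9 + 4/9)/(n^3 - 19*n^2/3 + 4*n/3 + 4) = (n - 2/3)/(n - 6)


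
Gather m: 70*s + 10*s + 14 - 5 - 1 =80*s + 8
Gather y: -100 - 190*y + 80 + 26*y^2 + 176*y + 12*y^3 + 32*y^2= 12*y^3 + 58*y^2 - 14*y - 20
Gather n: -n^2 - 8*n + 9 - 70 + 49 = -n^2 - 8*n - 12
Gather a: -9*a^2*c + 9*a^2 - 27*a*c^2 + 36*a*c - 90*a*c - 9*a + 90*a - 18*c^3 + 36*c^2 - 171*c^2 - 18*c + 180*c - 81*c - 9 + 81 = a^2*(9 - 9*c) + a*(-27*c^2 - 54*c + 81) - 18*c^3 - 135*c^2 + 81*c + 72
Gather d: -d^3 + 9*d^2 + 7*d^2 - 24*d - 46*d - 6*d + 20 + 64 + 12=-d^3 + 16*d^2 - 76*d + 96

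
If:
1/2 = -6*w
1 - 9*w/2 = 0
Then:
No Solution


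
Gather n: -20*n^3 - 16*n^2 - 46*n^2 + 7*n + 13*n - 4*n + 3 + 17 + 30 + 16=-20*n^3 - 62*n^2 + 16*n + 66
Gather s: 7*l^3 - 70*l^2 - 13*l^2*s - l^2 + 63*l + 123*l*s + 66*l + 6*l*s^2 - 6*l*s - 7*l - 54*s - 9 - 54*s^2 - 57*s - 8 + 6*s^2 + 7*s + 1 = 7*l^3 - 71*l^2 + 122*l + s^2*(6*l - 48) + s*(-13*l^2 + 117*l - 104) - 16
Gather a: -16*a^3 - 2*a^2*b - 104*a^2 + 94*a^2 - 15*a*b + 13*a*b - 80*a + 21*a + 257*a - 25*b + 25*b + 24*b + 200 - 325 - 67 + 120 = -16*a^3 + a^2*(-2*b - 10) + a*(198 - 2*b) + 24*b - 72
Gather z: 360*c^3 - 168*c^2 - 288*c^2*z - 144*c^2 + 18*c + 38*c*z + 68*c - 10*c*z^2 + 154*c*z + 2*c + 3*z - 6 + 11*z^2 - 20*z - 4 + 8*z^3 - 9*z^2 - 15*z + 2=360*c^3 - 312*c^2 + 88*c + 8*z^3 + z^2*(2 - 10*c) + z*(-288*c^2 + 192*c - 32) - 8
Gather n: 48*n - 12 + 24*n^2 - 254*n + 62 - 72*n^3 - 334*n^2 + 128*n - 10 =-72*n^3 - 310*n^2 - 78*n + 40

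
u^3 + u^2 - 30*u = u*(u - 5)*(u + 6)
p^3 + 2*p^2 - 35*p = p*(p - 5)*(p + 7)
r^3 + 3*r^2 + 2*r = r*(r + 1)*(r + 2)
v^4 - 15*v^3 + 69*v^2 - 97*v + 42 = (v - 7)*(v - 6)*(v - 1)^2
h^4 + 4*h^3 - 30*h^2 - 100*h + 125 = (h - 5)*(h - 1)*(h + 5)^2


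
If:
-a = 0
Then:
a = 0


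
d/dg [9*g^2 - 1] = 18*g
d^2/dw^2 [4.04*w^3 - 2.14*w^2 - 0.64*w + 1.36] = 24.24*w - 4.28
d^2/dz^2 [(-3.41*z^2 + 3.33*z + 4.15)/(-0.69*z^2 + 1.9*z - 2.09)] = (5.77019399999999*z^3 - 41.360256*z^2 + 61.457058*z - 14.649988)/(0.328509*z^6 - 2.71377*z^5 + 10.457847*z^4 - 23.29894*z^3 + 31.676667*z^2 - 24.89817*z + 9.129329)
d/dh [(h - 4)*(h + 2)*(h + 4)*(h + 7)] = 4*h^3 + 27*h^2 - 4*h - 144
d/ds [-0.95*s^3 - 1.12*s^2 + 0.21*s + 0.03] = -2.85*s^2 - 2.24*s + 0.21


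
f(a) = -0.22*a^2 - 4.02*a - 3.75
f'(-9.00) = -0.06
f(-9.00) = 14.61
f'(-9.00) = -0.06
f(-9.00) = 14.61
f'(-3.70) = -2.39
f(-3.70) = 8.11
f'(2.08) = -4.94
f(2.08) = -13.06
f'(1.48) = -4.67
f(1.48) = -10.18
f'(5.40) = -6.40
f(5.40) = -31.87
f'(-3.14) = -2.64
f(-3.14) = 6.70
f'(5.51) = -6.44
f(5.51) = -32.58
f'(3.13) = -5.40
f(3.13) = -18.49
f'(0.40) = -4.20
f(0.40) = -5.39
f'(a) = -0.44*a - 4.02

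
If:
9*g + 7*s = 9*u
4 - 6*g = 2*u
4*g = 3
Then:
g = 3/4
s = -9/7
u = -1/4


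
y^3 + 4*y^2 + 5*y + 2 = (y + 1)^2*(y + 2)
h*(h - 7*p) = h^2 - 7*h*p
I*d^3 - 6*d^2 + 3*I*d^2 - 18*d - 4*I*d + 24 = (d + 4)*(d + 6*I)*(I*d - I)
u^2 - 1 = (u - 1)*(u + 1)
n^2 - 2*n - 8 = (n - 4)*(n + 2)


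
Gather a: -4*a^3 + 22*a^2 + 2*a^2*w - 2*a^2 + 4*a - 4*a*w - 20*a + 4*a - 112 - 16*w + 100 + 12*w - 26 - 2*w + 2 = -4*a^3 + a^2*(2*w + 20) + a*(-4*w - 12) - 6*w - 36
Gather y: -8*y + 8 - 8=-8*y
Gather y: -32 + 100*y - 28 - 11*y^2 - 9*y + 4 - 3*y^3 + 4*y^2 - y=-3*y^3 - 7*y^2 + 90*y - 56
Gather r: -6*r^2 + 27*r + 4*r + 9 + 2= -6*r^2 + 31*r + 11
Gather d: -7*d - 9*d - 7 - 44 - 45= -16*d - 96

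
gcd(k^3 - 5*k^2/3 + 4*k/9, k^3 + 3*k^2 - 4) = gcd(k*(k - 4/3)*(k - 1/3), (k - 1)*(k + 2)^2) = 1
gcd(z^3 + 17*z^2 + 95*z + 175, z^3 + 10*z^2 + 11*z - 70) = z^2 + 12*z + 35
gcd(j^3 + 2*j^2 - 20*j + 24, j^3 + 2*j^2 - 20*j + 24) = j^3 + 2*j^2 - 20*j + 24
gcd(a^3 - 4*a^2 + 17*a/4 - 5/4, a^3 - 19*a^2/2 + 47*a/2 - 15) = a^2 - 7*a/2 + 5/2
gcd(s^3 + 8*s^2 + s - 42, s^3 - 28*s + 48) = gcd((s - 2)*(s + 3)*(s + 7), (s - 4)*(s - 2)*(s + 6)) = s - 2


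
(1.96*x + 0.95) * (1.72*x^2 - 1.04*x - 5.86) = 3.3712*x^3 - 0.4044*x^2 - 12.4736*x - 5.567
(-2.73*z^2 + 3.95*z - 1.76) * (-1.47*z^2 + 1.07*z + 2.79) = 4.0131*z^4 - 8.7276*z^3 - 0.802999999999999*z^2 + 9.1373*z - 4.9104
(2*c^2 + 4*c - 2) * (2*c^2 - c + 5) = 4*c^4 + 6*c^3 + 2*c^2 + 22*c - 10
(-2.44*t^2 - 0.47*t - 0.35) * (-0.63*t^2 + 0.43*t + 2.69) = 1.5372*t^4 - 0.7531*t^3 - 6.5452*t^2 - 1.4148*t - 0.9415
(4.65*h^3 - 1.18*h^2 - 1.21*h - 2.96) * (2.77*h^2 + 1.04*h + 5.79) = 12.8805*h^5 + 1.5674*h^4 + 22.3446*h^3 - 16.2898*h^2 - 10.0843*h - 17.1384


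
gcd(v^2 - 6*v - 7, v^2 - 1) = v + 1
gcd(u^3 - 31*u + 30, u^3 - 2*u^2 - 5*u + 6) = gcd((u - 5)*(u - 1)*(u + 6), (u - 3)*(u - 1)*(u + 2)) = u - 1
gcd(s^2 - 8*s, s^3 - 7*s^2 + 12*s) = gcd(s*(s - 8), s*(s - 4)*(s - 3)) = s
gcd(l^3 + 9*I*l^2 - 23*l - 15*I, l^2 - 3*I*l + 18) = l + 3*I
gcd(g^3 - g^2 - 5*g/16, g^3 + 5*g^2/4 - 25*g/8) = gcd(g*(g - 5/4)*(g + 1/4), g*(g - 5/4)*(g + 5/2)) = g^2 - 5*g/4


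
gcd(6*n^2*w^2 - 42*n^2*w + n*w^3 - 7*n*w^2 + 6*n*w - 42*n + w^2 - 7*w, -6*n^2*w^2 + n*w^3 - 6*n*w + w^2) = n*w + 1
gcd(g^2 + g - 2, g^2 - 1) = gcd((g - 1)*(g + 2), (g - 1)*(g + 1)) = g - 1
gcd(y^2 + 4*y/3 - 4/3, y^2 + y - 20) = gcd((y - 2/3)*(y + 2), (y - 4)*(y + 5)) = 1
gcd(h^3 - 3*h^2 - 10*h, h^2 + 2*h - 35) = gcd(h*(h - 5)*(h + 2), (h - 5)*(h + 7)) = h - 5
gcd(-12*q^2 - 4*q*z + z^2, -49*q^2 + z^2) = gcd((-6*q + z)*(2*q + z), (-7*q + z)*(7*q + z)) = 1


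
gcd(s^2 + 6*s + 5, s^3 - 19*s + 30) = s + 5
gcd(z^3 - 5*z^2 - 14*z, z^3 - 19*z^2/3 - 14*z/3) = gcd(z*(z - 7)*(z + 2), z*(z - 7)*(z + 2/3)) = z^2 - 7*z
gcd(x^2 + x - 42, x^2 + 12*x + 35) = x + 7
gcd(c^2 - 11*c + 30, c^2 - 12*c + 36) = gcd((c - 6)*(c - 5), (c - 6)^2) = c - 6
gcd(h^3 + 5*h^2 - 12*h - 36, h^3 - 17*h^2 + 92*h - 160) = 1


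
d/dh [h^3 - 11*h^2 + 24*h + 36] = 3*h^2 - 22*h + 24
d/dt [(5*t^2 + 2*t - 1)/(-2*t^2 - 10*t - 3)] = 2*(-23*t^2 - 17*t - 8)/(4*t^4 + 40*t^3 + 112*t^2 + 60*t + 9)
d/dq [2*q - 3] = 2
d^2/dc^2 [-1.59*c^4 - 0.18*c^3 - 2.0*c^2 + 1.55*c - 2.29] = -19.08*c^2 - 1.08*c - 4.0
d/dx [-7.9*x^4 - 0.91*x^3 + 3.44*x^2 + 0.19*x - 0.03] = -31.6*x^3 - 2.73*x^2 + 6.88*x + 0.19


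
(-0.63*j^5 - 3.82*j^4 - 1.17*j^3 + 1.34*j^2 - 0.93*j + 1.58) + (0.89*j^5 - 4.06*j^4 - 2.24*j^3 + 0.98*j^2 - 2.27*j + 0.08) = 0.26*j^5 - 7.88*j^4 - 3.41*j^3 + 2.32*j^2 - 3.2*j + 1.66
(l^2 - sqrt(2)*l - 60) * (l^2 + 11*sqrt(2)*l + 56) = l^4 + 10*sqrt(2)*l^3 - 26*l^2 - 716*sqrt(2)*l - 3360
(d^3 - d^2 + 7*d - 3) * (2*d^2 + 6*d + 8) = 2*d^5 + 4*d^4 + 16*d^3 + 28*d^2 + 38*d - 24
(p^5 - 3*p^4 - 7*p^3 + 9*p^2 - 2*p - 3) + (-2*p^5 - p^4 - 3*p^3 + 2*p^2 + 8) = -p^5 - 4*p^4 - 10*p^3 + 11*p^2 - 2*p + 5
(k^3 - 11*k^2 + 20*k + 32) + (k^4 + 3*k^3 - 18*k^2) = k^4 + 4*k^3 - 29*k^2 + 20*k + 32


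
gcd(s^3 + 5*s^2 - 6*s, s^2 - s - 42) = s + 6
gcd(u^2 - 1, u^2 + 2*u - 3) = u - 1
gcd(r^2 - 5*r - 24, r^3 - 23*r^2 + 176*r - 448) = r - 8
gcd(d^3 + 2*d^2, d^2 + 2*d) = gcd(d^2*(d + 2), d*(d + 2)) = d^2 + 2*d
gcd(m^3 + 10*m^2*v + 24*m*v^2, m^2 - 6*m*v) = m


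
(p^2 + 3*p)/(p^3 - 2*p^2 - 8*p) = (p + 3)/(p^2 - 2*p - 8)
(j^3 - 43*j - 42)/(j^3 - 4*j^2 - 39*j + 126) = (j + 1)/(j - 3)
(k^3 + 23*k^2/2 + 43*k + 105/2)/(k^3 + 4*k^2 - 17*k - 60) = (k + 7/2)/(k - 4)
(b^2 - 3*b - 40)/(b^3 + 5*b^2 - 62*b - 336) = (b + 5)/(b^2 + 13*b + 42)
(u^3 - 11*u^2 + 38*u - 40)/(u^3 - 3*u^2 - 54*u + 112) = (u^2 - 9*u + 20)/(u^2 - u - 56)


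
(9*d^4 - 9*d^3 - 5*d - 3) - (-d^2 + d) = 9*d^4 - 9*d^3 + d^2 - 6*d - 3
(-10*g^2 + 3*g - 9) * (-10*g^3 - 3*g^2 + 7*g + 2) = 100*g^5 + 11*g^3 + 28*g^2 - 57*g - 18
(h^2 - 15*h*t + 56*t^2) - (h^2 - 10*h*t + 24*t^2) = -5*h*t + 32*t^2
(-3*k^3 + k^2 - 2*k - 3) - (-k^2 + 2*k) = -3*k^3 + 2*k^2 - 4*k - 3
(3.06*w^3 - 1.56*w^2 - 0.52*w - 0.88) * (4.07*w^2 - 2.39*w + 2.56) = 12.4542*w^5 - 13.6626*w^4 + 9.4456*w^3 - 6.3324*w^2 + 0.772*w - 2.2528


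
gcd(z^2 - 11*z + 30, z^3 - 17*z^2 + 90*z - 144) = z - 6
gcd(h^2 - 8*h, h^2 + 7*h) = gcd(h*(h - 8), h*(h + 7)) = h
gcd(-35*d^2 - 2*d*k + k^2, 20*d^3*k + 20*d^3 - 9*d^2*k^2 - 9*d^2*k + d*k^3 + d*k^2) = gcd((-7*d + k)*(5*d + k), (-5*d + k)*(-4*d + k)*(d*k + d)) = 1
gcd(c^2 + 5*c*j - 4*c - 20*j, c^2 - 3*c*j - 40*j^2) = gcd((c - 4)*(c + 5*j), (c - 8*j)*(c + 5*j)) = c + 5*j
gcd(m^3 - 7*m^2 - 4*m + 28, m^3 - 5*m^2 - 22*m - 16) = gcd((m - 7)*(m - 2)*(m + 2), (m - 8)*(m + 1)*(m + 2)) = m + 2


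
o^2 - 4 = (o - 2)*(o + 2)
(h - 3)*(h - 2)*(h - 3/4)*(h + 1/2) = h^4 - 21*h^3/4 + 55*h^2/8 + 3*h/8 - 9/4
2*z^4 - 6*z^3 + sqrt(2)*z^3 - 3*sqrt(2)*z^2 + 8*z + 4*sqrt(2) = (z - 2)^2*(sqrt(2)*z + 1)*(sqrt(2)*z + sqrt(2))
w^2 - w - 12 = (w - 4)*(w + 3)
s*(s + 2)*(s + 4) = s^3 + 6*s^2 + 8*s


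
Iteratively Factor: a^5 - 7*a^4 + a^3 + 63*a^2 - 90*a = (a - 5)*(a^4 - 2*a^3 - 9*a^2 + 18*a) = (a - 5)*(a + 3)*(a^3 - 5*a^2 + 6*a) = (a - 5)*(a - 2)*(a + 3)*(a^2 - 3*a) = (a - 5)*(a - 3)*(a - 2)*(a + 3)*(a)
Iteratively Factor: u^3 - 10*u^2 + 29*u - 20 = (u - 4)*(u^2 - 6*u + 5) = (u - 5)*(u - 4)*(u - 1)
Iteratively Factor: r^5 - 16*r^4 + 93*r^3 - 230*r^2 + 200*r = (r - 5)*(r^4 - 11*r^3 + 38*r^2 - 40*r) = r*(r - 5)*(r^3 - 11*r^2 + 38*r - 40) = r*(r - 5)^2*(r^2 - 6*r + 8) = r*(r - 5)^2*(r - 2)*(r - 4)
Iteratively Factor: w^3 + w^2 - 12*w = (w)*(w^2 + w - 12) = w*(w - 3)*(w + 4)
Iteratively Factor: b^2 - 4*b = (b)*(b - 4)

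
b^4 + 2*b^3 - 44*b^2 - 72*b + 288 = (b - 6)*(b - 2)*(b + 4)*(b + 6)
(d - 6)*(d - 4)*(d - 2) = d^3 - 12*d^2 + 44*d - 48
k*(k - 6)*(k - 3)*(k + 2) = k^4 - 7*k^3 + 36*k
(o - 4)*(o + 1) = o^2 - 3*o - 4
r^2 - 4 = (r - 2)*(r + 2)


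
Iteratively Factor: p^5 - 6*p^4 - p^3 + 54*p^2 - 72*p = (p - 4)*(p^4 - 2*p^3 - 9*p^2 + 18*p) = (p - 4)*(p + 3)*(p^3 - 5*p^2 + 6*p) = (p - 4)*(p - 3)*(p + 3)*(p^2 - 2*p) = p*(p - 4)*(p - 3)*(p + 3)*(p - 2)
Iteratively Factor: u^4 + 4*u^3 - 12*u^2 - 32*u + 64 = (u - 2)*(u^3 + 6*u^2 - 32) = (u - 2)*(u + 4)*(u^2 + 2*u - 8) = (u - 2)*(u + 4)^2*(u - 2)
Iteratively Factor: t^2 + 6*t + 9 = (t + 3)*(t + 3)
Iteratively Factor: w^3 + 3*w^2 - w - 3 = (w - 1)*(w^2 + 4*w + 3) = (w - 1)*(w + 3)*(w + 1)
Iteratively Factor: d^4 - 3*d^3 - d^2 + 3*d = (d + 1)*(d^3 - 4*d^2 + 3*d) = d*(d + 1)*(d^2 - 4*d + 3) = d*(d - 1)*(d + 1)*(d - 3)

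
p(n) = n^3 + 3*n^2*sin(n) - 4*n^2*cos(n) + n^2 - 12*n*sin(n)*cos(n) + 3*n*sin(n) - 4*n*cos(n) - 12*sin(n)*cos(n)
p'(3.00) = -9.59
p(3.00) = 95.31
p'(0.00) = -16.00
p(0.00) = 0.00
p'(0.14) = -18.44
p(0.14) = -2.43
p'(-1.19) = 9.67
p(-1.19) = -2.02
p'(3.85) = -44.38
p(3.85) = 63.41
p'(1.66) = 74.92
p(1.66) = 24.93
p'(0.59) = -9.77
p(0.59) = -9.82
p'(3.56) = -47.07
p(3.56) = 77.02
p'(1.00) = 20.59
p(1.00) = -8.19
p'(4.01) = -37.34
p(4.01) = 56.83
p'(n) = 4*n^2*sin(n) + 3*n^2*cos(n) + 3*n^2 + 12*n*sin(n)^2 + 10*n*sin(n) - 12*n*cos(n)^2 - 5*n*cos(n) + 2*n + 12*sin(n)^2 - 12*sin(n)*cos(n) + 3*sin(n) - 12*cos(n)^2 - 4*cos(n)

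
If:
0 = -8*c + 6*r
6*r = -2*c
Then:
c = 0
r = 0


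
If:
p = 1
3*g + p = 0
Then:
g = -1/3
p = 1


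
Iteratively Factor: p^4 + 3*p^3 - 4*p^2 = (p)*(p^3 + 3*p^2 - 4*p) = p^2*(p^2 + 3*p - 4) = p^2*(p - 1)*(p + 4)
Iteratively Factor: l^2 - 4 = (l - 2)*(l + 2)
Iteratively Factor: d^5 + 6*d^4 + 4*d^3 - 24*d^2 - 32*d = (d + 4)*(d^4 + 2*d^3 - 4*d^2 - 8*d) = (d + 2)*(d + 4)*(d^3 - 4*d) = d*(d + 2)*(d + 4)*(d^2 - 4) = d*(d + 2)^2*(d + 4)*(d - 2)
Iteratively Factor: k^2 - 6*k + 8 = (k - 2)*(k - 4)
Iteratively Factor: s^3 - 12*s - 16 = (s + 2)*(s^2 - 2*s - 8) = (s - 4)*(s + 2)*(s + 2)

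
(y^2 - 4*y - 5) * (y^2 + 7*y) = y^4 + 3*y^3 - 33*y^2 - 35*y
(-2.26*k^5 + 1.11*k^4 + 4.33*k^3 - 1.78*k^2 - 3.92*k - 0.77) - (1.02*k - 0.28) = -2.26*k^5 + 1.11*k^4 + 4.33*k^3 - 1.78*k^2 - 4.94*k - 0.49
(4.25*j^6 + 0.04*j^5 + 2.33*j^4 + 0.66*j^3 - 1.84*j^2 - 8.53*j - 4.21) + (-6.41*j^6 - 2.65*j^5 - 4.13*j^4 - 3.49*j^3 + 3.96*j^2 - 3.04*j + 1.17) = -2.16*j^6 - 2.61*j^5 - 1.8*j^4 - 2.83*j^3 + 2.12*j^2 - 11.57*j - 3.04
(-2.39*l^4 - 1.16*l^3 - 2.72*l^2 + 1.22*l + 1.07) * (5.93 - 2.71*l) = 6.4769*l^5 - 11.0291*l^4 + 0.492400000000002*l^3 - 19.4358*l^2 + 4.3349*l + 6.3451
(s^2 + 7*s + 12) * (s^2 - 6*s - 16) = s^4 + s^3 - 46*s^2 - 184*s - 192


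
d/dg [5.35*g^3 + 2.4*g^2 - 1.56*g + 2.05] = 16.05*g^2 + 4.8*g - 1.56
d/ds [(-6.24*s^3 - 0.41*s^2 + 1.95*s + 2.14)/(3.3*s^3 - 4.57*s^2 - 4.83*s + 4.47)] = (29.8698*s^4 + 47.4084*s^3 - 93.9726*s^2 + 15.8942*s + 19.0527)/(10.89*s^6 - 30.162*s^5 - 10.9931*s^4 + 73.6482*s^3 - 17.5269*s^2 - 43.1802*s + 19.9809)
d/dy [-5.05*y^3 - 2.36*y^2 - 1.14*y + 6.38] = -15.15*y^2 - 4.72*y - 1.14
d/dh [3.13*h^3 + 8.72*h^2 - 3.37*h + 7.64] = 9.39*h^2 + 17.44*h - 3.37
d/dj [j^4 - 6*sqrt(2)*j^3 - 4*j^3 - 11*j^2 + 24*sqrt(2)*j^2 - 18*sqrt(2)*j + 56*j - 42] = 4*j^3 - 18*sqrt(2)*j^2 - 12*j^2 - 22*j + 48*sqrt(2)*j - 18*sqrt(2) + 56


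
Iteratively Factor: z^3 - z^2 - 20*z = (z)*(z^2 - z - 20) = z*(z - 5)*(z + 4)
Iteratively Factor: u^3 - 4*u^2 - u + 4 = (u + 1)*(u^2 - 5*u + 4) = (u - 4)*(u + 1)*(u - 1)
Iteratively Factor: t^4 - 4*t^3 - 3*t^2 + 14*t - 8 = (t + 2)*(t^3 - 6*t^2 + 9*t - 4) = (t - 4)*(t + 2)*(t^2 - 2*t + 1) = (t - 4)*(t - 1)*(t + 2)*(t - 1)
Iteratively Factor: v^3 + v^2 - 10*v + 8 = (v + 4)*(v^2 - 3*v + 2) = (v - 1)*(v + 4)*(v - 2)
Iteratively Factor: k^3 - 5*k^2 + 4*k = (k)*(k^2 - 5*k + 4) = k*(k - 4)*(k - 1)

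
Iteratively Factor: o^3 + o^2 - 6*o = (o + 3)*(o^2 - 2*o) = o*(o + 3)*(o - 2)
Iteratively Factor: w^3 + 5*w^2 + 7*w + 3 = (w + 1)*(w^2 + 4*w + 3) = (w + 1)*(w + 3)*(w + 1)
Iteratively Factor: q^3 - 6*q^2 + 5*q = (q - 1)*(q^2 - 5*q) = q*(q - 1)*(q - 5)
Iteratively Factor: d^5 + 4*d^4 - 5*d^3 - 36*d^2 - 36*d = (d + 2)*(d^4 + 2*d^3 - 9*d^2 - 18*d) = (d - 3)*(d + 2)*(d^3 + 5*d^2 + 6*d) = (d - 3)*(d + 2)^2*(d^2 + 3*d) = d*(d - 3)*(d + 2)^2*(d + 3)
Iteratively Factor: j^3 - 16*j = (j - 4)*(j^2 + 4*j) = j*(j - 4)*(j + 4)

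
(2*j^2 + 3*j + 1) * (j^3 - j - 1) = 2*j^5 + 3*j^4 - j^3 - 5*j^2 - 4*j - 1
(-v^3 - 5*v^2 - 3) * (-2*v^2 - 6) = 2*v^5 + 10*v^4 + 6*v^3 + 36*v^2 + 18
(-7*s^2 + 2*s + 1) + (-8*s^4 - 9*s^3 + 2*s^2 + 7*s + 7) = -8*s^4 - 9*s^3 - 5*s^2 + 9*s + 8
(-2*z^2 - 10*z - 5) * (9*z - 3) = -18*z^3 - 84*z^2 - 15*z + 15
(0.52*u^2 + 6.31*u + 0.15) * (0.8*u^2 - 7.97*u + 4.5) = 0.416*u^4 + 0.9036*u^3 - 47.8307*u^2 + 27.1995*u + 0.675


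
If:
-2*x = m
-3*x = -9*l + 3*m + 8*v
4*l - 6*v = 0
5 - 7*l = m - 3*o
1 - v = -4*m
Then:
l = -9/82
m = -11/41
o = -165/82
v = -3/41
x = 11/82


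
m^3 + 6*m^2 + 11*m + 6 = (m + 1)*(m + 2)*(m + 3)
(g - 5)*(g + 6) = g^2 + g - 30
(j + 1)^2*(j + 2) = j^3 + 4*j^2 + 5*j + 2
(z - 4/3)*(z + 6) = z^2 + 14*z/3 - 8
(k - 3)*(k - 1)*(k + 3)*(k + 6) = k^4 + 5*k^3 - 15*k^2 - 45*k + 54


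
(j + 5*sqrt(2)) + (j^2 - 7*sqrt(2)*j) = j^2 - 7*sqrt(2)*j + j + 5*sqrt(2)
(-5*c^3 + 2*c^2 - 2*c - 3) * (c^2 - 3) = -5*c^5 + 2*c^4 + 13*c^3 - 9*c^2 + 6*c + 9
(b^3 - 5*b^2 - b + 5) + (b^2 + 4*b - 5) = b^3 - 4*b^2 + 3*b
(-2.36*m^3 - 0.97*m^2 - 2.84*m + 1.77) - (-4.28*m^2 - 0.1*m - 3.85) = -2.36*m^3 + 3.31*m^2 - 2.74*m + 5.62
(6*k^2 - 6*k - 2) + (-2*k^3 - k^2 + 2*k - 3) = -2*k^3 + 5*k^2 - 4*k - 5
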